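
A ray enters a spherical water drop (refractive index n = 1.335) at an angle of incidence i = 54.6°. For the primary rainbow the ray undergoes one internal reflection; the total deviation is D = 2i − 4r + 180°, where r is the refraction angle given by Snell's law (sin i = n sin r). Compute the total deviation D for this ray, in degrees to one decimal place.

138.7°

sin r = sin 54.6° / 1.335 = 0.8151/1.335 = 0.6106; r = 37.63°.
D = 2·54.6° − 4·37.63° + 180° = 109.20° − 150.53° + 180° = 138.67°.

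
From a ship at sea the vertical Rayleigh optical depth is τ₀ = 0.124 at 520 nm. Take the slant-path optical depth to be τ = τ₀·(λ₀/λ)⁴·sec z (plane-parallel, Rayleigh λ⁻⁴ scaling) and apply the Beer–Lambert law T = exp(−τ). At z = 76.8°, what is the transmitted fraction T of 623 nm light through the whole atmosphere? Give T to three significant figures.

sec 76.8° = 4.3792.
τ = 0.124 × (520/623)⁴ × 4.3792 = 0.124 × 0.4854 × 4.3792 = 0.2636.
T = exp(−0.2636) = 0.7683.

0.768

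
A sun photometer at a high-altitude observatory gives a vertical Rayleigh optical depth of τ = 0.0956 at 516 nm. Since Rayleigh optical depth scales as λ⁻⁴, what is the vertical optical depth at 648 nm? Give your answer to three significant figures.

τ(648 nm) = τ(516 nm) × (516/648)⁴ = 0.0956 × (0.7963)⁴ = 0.0956 × 0.4021 = 0.0384.

0.0384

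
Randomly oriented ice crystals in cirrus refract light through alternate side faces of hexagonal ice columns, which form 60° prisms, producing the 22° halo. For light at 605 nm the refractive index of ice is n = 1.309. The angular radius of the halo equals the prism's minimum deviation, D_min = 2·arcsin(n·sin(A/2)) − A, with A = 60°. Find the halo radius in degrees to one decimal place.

n·sin(A/2) = 1.309 × sin 30° = 1.309 × 0.5000 = 0.6545.
D_min = 2·arcsin(0.6545) − 60° = 2 × 40.882° − 60° = 21.763°.

21.8°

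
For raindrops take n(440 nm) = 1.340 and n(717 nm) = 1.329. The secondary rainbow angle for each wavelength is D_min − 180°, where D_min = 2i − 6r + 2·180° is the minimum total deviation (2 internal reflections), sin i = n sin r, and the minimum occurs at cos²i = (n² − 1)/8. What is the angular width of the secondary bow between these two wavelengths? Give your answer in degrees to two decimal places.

2.87°

At 440 nm (n = 1.340): cos²i = 0.09945 → i = 71.618°, r = 45.088°, D_min = 232.709°, rainbow angle = 52.709°.
At 717 nm (n = 1.329): cos²i = 0.09578 → i = 71.972°, r = 45.685°, D_min = 229.837°, rainbow angle = 49.837°.
Angular width = |52.709° − 49.837°| = 2.872°.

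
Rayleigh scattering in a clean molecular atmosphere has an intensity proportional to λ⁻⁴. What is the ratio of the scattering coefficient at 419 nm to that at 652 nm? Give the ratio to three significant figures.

Rayleigh scattering ∝ λ⁻⁴, so the ratio of coefficients is the inverse fourth power of the wavelength ratio.
σ(419)/σ(652) = (652/419)⁴ = (1.5561)⁴ = 5.863.

5.86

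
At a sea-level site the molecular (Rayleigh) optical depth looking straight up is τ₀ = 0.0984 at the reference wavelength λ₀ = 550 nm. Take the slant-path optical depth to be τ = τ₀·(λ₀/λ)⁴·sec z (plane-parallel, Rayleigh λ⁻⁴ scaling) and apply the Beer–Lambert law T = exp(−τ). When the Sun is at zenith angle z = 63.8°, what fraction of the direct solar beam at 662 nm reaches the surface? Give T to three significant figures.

sec 63.8° = 2.2650.
τ = 0.0984 × (550/662)⁴ × 2.2650 = 0.0984 × 0.4765 × 2.2650 = 0.1062.
T = exp(−0.1062) = 0.8993.

0.899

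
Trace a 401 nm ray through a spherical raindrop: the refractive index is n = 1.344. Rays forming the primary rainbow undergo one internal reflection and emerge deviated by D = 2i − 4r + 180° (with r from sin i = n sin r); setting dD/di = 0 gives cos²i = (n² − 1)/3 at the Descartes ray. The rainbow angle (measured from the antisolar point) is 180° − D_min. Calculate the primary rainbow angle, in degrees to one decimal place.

cos²i = (1.80634 − 1)/3 = 0.26878; i = arccos(0.51844) = 58.772°.
sin r = sin 58.772°/1.344 = 0.63625; r = 39.512°.
D_min = 2·58.772° − 4·39.512° + 180° = 139.495°.
Rainbow angle = 180° − D_min = 40.505°.

40.5°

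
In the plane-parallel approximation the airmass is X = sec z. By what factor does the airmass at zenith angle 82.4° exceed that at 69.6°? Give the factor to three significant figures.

2.64

X(82.4°)/X(69.6°) = sec 82.4° / sec 69.6° = cos 69.6° / cos 82.4° = 0.3486/0.1323 = 2.6356.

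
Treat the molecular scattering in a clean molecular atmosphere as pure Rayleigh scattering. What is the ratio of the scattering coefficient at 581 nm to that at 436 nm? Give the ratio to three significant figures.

0.317

Rayleigh scattering ∝ λ⁻⁴, so the ratio of coefficients is the inverse fourth power of the wavelength ratio.
σ(581)/σ(436) = (436/581)⁴ = (0.7504)⁴ = 0.3171.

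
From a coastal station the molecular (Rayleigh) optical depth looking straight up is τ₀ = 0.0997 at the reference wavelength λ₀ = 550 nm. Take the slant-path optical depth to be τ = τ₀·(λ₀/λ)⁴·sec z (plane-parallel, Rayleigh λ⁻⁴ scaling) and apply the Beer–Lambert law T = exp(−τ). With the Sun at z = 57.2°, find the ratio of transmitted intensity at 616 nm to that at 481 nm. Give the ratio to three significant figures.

1.22

Airmass: sec 57.2° = 1.8460.
τ(616 nm) = 0.0997 × (550/616)⁴ × 1.8460 = 0.0997 × 0.6355 × 1.8460 = 0.1170.
τ(481 nm) = 0.0997 × (550/481)⁴ × 1.8460 = 0.0997 × 1.7095 × 1.8460 = 0.3146.
T(616)/T(481) = exp(τ_B − τ_A) = exp(0.1977) = 1.2186.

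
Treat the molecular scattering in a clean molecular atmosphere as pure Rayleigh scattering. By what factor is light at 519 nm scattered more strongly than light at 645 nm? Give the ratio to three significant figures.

2.39

Rayleigh scattering ∝ λ⁻⁴, so the ratio of coefficients is the inverse fourth power of the wavelength ratio.
σ(519)/σ(645) = (645/519)⁴ = (1.2428)⁴ = 2.385.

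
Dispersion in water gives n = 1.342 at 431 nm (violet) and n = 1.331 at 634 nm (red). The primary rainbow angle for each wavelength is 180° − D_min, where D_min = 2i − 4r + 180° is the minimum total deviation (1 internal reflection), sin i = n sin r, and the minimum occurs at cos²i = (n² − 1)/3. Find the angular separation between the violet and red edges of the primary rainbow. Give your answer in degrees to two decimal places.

At 431 nm (n = 1.342): cos²i = 0.26699 → i = 58.888°, r = 39.641°, D_min = 139.213°, rainbow angle = 40.787°.
At 634 nm (n = 1.331): cos²i = 0.25719 → i = 59.527°, r = 40.356°, D_min = 137.630°, rainbow angle = 42.370°.
Angular width = |40.787° − 42.370°| = 1.583°.

1.58°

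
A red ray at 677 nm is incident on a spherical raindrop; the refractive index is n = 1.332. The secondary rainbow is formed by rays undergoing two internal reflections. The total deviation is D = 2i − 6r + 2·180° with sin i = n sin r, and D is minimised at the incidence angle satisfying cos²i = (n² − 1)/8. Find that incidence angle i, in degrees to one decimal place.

71.9°

cos²i = (1.332² − 1)/8 = (1.77422 − 1)/8 = 0.09678.
cos i = 0.31109, so i = 71.875°.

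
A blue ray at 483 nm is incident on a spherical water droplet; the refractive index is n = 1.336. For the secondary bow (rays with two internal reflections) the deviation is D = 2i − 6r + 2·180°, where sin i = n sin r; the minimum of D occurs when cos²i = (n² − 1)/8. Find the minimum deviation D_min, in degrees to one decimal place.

231.7°

cos²i = (1.78490 − 1)/8 = 0.09811; i = arccos(0.31323) = 71.746°.
sin r = sin 71.746°/1.336 = 0.71084; r = 45.303°.
D_min = 2·71.746° − 6·45.303° + 360° = 231.674°.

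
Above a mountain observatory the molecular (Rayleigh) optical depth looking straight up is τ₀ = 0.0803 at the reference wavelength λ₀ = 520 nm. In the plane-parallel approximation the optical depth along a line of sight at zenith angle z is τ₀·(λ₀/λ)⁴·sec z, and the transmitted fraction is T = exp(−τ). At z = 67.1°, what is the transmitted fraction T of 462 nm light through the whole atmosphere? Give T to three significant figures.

0.718

sec 67.1° = 2.5699.
τ = 0.0803 × (520/462)⁴ × 2.5699 = 0.0803 × 1.6049 × 2.5699 = 0.3312.
T = exp(−0.3312) = 0.7181.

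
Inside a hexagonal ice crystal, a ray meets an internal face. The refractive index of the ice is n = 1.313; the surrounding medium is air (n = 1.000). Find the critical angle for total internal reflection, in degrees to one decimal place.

sin θ_c = n_air / n = 1.000 / 1.313 = 0.7616.
θ_c = arcsin(0.7616) = 49.61°.

49.6°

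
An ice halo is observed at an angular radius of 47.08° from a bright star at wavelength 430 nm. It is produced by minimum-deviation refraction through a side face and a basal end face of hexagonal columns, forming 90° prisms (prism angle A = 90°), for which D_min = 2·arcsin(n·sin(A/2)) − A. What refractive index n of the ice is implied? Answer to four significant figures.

Rearranging: n = sin((D_min + A)/2) / sin(A/2).
(D_min + A)/2 = (47.08° + 90°)/2 = 68.540°.
n = sin 68.540° / sin 45° = 0.9307 / 0.7071 = 1.3162.

1.316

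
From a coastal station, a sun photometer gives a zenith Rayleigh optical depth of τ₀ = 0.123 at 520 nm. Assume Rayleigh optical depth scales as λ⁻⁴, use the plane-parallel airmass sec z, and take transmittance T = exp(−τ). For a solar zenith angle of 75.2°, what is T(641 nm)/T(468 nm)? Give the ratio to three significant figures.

1.69

Airmass: sec 75.2° = 3.9147.
τ(641 nm) = 0.123 × (520/641)⁴ × 3.9147 = 0.123 × 0.4331 × 3.9147 = 0.2085.
τ(468 nm) = 0.123 × (520/468)⁴ × 3.9147 = 0.123 × 1.5242 × 3.9147 = 0.7339.
T(641)/T(468) = exp(τ_B − τ_A) = exp(0.5254) = 1.6911.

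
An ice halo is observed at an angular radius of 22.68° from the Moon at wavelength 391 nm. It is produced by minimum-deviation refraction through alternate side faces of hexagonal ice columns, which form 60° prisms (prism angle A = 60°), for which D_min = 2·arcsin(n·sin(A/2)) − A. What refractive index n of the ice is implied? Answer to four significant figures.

1.321

Rearranging: n = sin((D_min + A)/2) / sin(A/2).
(D_min + A)/2 = (22.68° + 60°)/2 = 41.340°.
n = sin 41.340° / sin 30° = 0.6605 / 0.5000 = 1.3211.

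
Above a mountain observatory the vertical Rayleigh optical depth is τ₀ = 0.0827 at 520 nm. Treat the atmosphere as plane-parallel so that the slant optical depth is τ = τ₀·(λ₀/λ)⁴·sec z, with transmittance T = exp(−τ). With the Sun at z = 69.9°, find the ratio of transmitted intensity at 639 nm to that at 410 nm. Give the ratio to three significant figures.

1.68

Airmass: sec 69.9° = 2.9099.
τ(639 nm) = 0.0827 × (520/639)⁴ × 2.9099 = 0.0827 × 0.4385 × 2.9099 = 0.1055.
τ(410 nm) = 0.0827 × (520/410)⁴ × 2.9099 = 0.0827 × 2.5875 × 2.9099 = 0.6227.
T(639)/T(410) = exp(τ_B − τ_A) = exp(0.5171) = 1.6772.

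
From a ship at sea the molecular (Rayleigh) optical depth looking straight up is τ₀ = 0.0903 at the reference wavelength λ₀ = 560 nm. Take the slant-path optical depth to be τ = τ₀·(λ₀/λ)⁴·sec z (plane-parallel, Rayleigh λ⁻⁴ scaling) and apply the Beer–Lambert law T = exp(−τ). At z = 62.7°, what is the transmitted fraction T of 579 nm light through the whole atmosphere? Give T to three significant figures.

sec 62.7° = 2.1803.
τ = 0.0903 × (560/579)⁴ × 2.1803 = 0.0903 × 0.8751 × 2.1803 = 0.1723.
T = exp(−0.1723) = 0.8417.

0.842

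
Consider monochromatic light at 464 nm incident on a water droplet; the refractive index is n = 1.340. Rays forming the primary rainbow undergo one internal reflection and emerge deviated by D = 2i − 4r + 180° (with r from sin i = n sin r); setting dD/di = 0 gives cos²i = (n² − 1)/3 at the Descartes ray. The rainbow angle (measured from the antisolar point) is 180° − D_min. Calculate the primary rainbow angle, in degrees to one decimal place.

cos²i = (1.79560 − 1)/3 = 0.26520; i = arccos(0.51498) = 59.004°.
sin r = sin 59.004°/1.340 = 0.63971; r = 39.770°.
D_min = 2·59.004° − 4·39.770° + 180° = 138.929°.
Rainbow angle = 180° − D_min = 41.071°.

41.1°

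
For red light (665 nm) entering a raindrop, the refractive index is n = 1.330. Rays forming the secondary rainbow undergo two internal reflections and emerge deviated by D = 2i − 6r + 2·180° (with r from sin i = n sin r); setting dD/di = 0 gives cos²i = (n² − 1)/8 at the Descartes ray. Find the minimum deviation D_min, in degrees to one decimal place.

cos²i = (1.76890 − 1)/8 = 0.09611; i = arccos(0.31002) = 71.940°.
sin r = sin 71.940°/1.330 = 0.71483; r = 45.630°.
D_min = 2·71.940° − 6·45.630° + 360° = 230.101°.

230.1°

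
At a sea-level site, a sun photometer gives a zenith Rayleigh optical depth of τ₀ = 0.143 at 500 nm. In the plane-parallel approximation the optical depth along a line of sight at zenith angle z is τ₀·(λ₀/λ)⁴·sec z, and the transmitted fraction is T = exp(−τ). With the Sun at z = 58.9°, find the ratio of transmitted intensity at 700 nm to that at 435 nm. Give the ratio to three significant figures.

Airmass: sec 58.9° = 1.9360.
τ(700 nm) = 0.143 × (500/700)⁴ × 1.9360 = 0.143 × 0.2603 × 1.9360 = 0.0721.
τ(435 nm) = 0.143 × (500/435)⁴ × 1.9360 = 0.143 × 1.7455 × 1.9360 = 0.4832.
T(700)/T(435) = exp(τ_B − τ_A) = exp(0.4112) = 1.5086.

1.51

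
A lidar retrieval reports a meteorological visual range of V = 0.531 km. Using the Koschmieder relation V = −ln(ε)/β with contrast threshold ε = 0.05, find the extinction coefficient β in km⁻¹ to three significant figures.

5.64 km⁻¹

β = −ln(0.05) / V = 2.996 / 0.531 = 5.6417 km⁻¹.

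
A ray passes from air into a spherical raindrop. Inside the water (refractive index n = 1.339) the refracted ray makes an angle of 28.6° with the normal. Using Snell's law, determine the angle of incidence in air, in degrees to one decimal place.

39.9°

Snell: sin θ_i = n · sin θ_r = 1.339 × sin 28.6° = 1.339 × 0.4787 = 0.6410.
θ_i = arcsin(0.6410) = 39.86°.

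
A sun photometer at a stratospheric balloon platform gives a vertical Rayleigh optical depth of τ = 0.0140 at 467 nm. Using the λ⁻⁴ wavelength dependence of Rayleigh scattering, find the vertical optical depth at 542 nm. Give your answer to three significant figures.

τ(542 nm) = τ(467 nm) × (467/542)⁴ = 0.0140 × (0.8616)⁴ = 0.0140 × 0.5512 = 0.0077.

0.00772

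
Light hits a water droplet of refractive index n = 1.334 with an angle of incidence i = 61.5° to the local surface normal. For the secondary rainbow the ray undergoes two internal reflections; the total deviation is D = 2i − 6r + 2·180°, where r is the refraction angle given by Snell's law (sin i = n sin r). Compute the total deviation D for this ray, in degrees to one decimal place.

235.8°

sin r = sin 61.5° / 1.334 = 0.8788/1.334 = 0.6588; r = 41.21°.
D = 2·61.5° − 6·41.21° + 2·180° = 123.00° − 247.24° + 360° = 235.76°.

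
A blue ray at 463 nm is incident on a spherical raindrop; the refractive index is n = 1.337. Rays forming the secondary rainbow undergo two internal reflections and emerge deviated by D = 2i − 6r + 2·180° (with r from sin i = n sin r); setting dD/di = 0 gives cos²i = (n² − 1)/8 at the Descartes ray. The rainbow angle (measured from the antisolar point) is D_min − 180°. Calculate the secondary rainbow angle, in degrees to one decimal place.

51.9°

cos²i = (1.78757 − 1)/8 = 0.09845; i = arccos(0.31376) = 71.714°.
sin r = sin 71.714°/1.337 = 0.71017; r = 45.249°.
D_min = 2·71.714° − 6·45.249° + 360° = 231.934°.
Rainbow angle = D_min − 180° = 51.934°.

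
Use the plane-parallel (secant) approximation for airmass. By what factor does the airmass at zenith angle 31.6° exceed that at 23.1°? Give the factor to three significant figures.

1.08

X(31.6°)/X(23.1°) = sec 31.6° / sec 23.1° = cos 23.1° / cos 31.6° = 0.9198/0.8517 = 1.0799.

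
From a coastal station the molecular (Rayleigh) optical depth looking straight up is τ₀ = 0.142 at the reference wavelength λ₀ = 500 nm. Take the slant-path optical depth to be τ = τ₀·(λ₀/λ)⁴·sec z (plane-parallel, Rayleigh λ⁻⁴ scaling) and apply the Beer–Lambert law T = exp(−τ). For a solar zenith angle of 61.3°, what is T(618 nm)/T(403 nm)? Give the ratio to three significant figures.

Airmass: sec 61.3° = 2.0824.
τ(618 nm) = 0.142 × (500/618)⁴ × 2.0824 = 0.142 × 0.4285 × 2.0824 = 0.1267.
τ(403 nm) = 0.142 × (500/403)⁴ × 2.0824 = 0.142 × 2.3695 × 2.0824 = 0.7007.
T(618)/T(403) = exp(τ_B − τ_A) = exp(0.5740) = 1.7753.

1.78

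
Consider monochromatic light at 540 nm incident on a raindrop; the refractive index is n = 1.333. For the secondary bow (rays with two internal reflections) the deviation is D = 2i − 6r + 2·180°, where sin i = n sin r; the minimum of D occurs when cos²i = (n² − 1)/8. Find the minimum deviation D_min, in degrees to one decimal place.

cos²i = (1.77689 − 1)/8 = 0.09711; i = arccos(0.31163) = 71.843°.
sin r = sin 71.843°/1.333 = 0.71283; r = 45.466°.
D_min = 2·71.843° − 6·45.466° + 360° = 230.891°.

230.9°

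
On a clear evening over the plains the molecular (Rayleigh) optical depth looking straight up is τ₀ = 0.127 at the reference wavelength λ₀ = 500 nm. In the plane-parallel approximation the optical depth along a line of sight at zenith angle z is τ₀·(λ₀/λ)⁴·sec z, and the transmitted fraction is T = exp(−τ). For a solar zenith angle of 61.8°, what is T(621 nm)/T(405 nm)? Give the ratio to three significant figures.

1.67

Airmass: sec 61.8° = 2.1162.
τ(621 nm) = 0.127 × (500/621)⁴ × 2.1162 = 0.127 × 0.4203 × 2.1162 = 0.1129.
τ(405 nm) = 0.127 × (500/405)⁴ × 2.1162 = 0.127 × 2.3231 × 2.1162 = 0.6243.
T(621)/T(405) = exp(τ_B − τ_A) = exp(0.5114) = 1.6676.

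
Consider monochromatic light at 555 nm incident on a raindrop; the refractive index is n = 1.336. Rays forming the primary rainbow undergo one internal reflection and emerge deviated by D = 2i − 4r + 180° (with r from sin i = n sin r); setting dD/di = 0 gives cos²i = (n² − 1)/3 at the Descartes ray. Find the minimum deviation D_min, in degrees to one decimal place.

cos²i = (1.78490 − 1)/3 = 0.26163; i = arccos(0.51150) = 59.236°.
sin r = sin 59.236°/1.336 = 0.64318; r = 40.029°.
D_min = 2·59.236° − 4·40.029° + 180° = 138.356°.

138.4°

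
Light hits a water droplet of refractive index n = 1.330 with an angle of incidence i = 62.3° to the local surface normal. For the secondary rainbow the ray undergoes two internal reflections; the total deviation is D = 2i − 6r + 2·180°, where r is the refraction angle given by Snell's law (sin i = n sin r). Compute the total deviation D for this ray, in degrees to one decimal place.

234.2°

sin r = sin 62.3° / 1.330 = 0.8854/1.330 = 0.6657; r = 41.74°.
D = 2·62.3° − 6·41.74° + 2·180° = 124.60° − 250.42° + 360° = 234.18°.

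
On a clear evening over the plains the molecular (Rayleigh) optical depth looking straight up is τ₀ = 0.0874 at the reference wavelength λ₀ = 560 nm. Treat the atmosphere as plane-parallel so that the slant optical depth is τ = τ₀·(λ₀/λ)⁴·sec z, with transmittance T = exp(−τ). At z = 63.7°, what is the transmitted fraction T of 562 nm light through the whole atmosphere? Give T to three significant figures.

sec 63.7° = 2.2570.
τ = 0.0874 × (560/562)⁴ × 2.2570 = 0.0874 × 0.9858 × 2.2570 = 0.1945.
T = exp(−0.1945) = 0.8233.

0.823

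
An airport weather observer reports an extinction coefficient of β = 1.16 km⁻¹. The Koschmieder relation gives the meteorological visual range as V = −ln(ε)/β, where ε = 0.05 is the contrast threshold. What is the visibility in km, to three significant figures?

2.58 km

V = −ln(0.05) / 1.16 = 2.996 / 1.16 = 2.5825 km.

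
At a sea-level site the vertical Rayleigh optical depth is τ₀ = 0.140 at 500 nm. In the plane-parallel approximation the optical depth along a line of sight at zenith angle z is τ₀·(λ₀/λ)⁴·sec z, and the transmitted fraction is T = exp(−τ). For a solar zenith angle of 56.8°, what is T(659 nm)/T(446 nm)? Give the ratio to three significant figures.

1.38

Airmass: sec 56.8° = 1.8263.
τ(659 nm) = 0.140 × (500/659)⁴ × 1.8263 = 0.140 × 0.3314 × 1.8263 = 0.0847.
τ(446 nm) = 0.140 × (500/446)⁴ × 1.8263 = 0.140 × 1.5796 × 1.8263 = 0.4039.
T(659)/T(446) = exp(τ_B − τ_A) = exp(0.3191) = 1.3759.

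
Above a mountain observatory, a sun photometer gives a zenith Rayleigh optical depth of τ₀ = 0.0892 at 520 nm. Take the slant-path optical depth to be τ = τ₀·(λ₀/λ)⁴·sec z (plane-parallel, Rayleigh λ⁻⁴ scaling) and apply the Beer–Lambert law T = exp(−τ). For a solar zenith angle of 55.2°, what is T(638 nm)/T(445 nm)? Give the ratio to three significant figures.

Airmass: sec 55.2° = 1.7522.
τ(638 nm) = 0.0892 × (520/638)⁴ × 1.7522 = 0.0892 × 0.4413 × 1.7522 = 0.0690.
τ(445 nm) = 0.0892 × (520/445)⁴ × 1.7522 = 0.0892 × 1.8645 × 1.7522 = 0.2914.
T(638)/T(445) = exp(τ_B − τ_A) = exp(0.2224) = 1.2491.

1.25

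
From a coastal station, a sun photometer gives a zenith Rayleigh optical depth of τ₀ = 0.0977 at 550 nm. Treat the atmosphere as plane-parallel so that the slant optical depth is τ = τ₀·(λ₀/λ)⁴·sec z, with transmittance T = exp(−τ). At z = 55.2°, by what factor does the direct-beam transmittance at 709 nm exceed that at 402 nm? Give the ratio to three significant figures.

Airmass: sec 55.2° = 1.7522.
τ(709 nm) = 0.0977 × (550/709)⁴ × 1.7522 = 0.0977 × 0.3621 × 1.7522 = 0.0620.
τ(402 nm) = 0.0977 × (550/402)⁴ × 1.7522 = 0.0977 × 3.5039 × 1.7522 = 0.5998.
T(709)/T(402) = exp(τ_B − τ_A) = exp(0.5378) = 1.7123.

1.71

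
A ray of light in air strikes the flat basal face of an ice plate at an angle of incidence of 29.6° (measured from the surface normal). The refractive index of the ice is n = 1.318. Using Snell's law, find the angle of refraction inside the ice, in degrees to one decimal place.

Snell: sin θ_r = sin θ_i / n = sin 29.6° / 1.318 = 0.4939 / 1.318 = 0.3748.
θ_r = arcsin(0.3748) = 22.01°.

22.0°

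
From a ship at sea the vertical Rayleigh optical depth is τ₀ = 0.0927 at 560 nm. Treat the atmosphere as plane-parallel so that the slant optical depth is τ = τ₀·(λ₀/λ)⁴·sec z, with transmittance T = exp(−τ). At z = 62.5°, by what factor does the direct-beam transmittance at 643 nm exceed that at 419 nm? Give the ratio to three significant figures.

1.69

Airmass: sec 62.5° = 2.1657.
τ(643 nm) = 0.0927 × (560/643)⁴ × 2.1657 = 0.0927 × 0.5753 × 2.1657 = 0.1155.
τ(419 nm) = 0.0927 × (560/419)⁴ × 2.1657 = 0.0927 × 3.1908 × 2.1657 = 0.6406.
T(643)/T(419) = exp(τ_B − τ_A) = exp(0.5251) = 1.6906.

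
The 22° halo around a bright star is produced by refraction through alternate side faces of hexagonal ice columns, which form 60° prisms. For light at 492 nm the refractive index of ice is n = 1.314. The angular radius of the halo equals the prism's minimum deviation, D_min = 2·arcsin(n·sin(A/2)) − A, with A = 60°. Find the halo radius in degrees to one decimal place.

22.1°

n·sin(A/2) = 1.314 × sin 30° = 1.314 × 0.5000 = 0.6570.
D_min = 2·arcsin(0.6570) − 60° = 2 × 41.071° − 60° = 22.143°.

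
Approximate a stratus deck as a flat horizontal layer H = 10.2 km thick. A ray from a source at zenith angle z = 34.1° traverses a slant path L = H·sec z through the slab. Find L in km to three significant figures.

12.3 km

sec z = 1/cos 34.1° = 1.2076.
L = 10.2 × 1.2076 = 12.318 km.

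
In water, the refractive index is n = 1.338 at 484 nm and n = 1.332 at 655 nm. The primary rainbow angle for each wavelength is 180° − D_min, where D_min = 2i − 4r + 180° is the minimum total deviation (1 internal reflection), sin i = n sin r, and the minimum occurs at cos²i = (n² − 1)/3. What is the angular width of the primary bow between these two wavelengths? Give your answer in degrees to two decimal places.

0.87°

At 484 nm (n = 1.338): cos²i = 0.26341 → i = 59.120°, r = 39.899°, D_min = 138.643°, rainbow angle = 41.357°.
At 655 nm (n = 1.332): cos²i = 0.25807 → i = 59.469°, r = 40.290°, D_min = 137.776°, rainbow angle = 42.224°.
Angular width = |41.357° − 42.224°| = 0.867°.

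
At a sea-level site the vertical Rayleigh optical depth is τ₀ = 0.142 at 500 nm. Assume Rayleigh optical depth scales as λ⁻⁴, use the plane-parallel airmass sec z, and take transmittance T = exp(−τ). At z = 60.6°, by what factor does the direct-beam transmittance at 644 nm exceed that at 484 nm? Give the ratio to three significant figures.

Airmass: sec 60.6° = 2.0371.
τ(644 nm) = 0.142 × (500/644)⁴ × 2.0371 = 0.142 × 0.3634 × 2.0371 = 0.1051.
τ(484 nm) = 0.142 × (500/484)⁴ × 2.0371 = 0.142 × 1.1389 × 2.0371 = 0.3295.
T(644)/T(484) = exp(τ_B − τ_A) = exp(0.2243) = 1.2515.

1.25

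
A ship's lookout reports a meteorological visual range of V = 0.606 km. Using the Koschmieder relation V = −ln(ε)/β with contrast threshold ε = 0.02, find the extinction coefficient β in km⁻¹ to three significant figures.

β = −ln(0.02) / V = 3.912 / 0.606 = 6.4555 km⁻¹.

6.46 km⁻¹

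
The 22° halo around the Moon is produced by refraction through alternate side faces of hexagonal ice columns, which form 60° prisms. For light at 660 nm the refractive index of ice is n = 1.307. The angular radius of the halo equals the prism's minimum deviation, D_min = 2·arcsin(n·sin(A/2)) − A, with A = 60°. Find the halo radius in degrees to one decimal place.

n·sin(A/2) = 1.307 × sin 30° = 1.307 × 0.5000 = 0.6535.
D_min = 2·arcsin(0.6535) − 60° = 2 × 40.806° − 60° = 21.612°.

21.6°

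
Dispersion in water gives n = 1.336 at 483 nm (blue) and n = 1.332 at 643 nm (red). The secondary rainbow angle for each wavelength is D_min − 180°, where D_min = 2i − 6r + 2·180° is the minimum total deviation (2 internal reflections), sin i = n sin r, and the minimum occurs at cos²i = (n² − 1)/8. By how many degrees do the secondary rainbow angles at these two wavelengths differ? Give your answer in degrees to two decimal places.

At 483 nm (n = 1.336): cos²i = 0.09811 → i = 71.746°, r = 45.303°, D_min = 231.674°, rainbow angle = 51.674°.
At 643 nm (n = 1.332): cos²i = 0.09678 → i = 71.875°, r = 45.520°, D_min = 230.628°, rainbow angle = 50.628°.
Angular width = |51.674° − 50.628°| = 1.046°.

1.05°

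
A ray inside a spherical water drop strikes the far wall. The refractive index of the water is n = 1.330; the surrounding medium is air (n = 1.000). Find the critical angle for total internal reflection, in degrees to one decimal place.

48.8°

sin θ_c = n_air / n = 1.000 / 1.330 = 0.7519.
θ_c = arcsin(0.7519) = 48.75°.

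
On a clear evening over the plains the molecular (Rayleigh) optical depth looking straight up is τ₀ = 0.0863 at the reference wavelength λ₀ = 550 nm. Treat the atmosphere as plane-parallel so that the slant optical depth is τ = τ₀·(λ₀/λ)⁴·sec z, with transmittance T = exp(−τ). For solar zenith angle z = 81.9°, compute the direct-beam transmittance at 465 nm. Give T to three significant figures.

0.302

sec 81.9° = 7.0972.
τ = 0.0863 × (550/465)⁴ × 7.0972 = 0.0863 × 1.9572 × 7.0972 = 1.1988.
T = exp(−1.1988) = 0.3016.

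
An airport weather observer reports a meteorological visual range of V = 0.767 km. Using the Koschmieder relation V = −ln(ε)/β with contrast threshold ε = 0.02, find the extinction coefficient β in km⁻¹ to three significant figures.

5.10 km⁻¹

β = −ln(0.02) / V = 3.912 / 0.767 = 5.1004 km⁻¹.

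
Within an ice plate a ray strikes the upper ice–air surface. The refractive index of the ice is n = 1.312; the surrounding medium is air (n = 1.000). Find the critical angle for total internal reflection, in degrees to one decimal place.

49.7°

sin θ_c = n_air / n = 1.000 / 1.312 = 0.7622.
θ_c = arcsin(0.7622) = 49.66°.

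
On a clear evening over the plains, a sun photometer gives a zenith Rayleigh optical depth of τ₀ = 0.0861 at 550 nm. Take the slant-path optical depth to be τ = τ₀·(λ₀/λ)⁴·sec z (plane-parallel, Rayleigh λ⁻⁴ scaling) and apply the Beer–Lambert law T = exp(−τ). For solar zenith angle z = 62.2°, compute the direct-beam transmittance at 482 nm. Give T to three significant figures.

0.731

sec 62.2° = 2.1441.
τ = 0.0861 × (550/482)⁴ × 2.1441 = 0.0861 × 1.6954 × 2.1441 = 0.3130.
T = exp(−0.3130) = 0.7313.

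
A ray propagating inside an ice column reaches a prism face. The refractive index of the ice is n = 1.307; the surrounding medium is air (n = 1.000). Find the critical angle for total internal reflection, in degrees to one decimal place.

sin θ_c = n_air / n = 1.000 / 1.307 = 0.7651.
θ_c = arcsin(0.7651) = 49.92°.

49.9°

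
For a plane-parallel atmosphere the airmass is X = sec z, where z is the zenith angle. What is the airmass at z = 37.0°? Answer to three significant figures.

1.25

X = sec z = 1/cos 37.0° = 1/0.7986 = 1.2521.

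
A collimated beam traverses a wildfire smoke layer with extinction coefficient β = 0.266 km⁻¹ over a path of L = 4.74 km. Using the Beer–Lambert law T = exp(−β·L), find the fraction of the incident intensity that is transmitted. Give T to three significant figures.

0.283

τ = β·L = 0.266 × 4.74 = 1.2608.
T = exp(−1.2608) = 0.2834.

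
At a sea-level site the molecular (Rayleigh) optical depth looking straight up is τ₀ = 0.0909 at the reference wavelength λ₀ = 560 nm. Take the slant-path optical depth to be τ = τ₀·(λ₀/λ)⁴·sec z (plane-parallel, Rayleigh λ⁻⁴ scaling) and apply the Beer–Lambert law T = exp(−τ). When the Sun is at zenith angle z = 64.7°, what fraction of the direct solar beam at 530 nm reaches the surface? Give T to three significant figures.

sec 64.7° = 2.3400.
τ = 0.0909 × (560/530)⁴ × 2.3400 = 0.0909 × 1.2464 × 2.3400 = 0.2651.
T = exp(−0.2651) = 0.7671.

0.767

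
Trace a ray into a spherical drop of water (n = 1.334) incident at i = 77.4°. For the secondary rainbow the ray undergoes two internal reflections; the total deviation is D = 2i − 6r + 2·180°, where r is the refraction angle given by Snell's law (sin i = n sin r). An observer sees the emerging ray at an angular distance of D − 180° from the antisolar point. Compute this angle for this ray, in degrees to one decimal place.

sin r = sin 77.4° / 1.334 = 0.9759/1.334 = 0.7316; r = 47.02°.
D = 2·77.4° − 6·47.02° + 2·180° = 154.80° − 282.11° + 360° = 232.69°.
Angle from antisolar point = D − 180° = 52.69°.

52.7°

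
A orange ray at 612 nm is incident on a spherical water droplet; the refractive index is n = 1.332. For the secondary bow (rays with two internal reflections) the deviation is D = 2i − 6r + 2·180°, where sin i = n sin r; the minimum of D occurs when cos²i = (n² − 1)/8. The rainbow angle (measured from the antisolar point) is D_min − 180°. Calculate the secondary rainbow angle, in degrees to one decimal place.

cos²i = (1.77422 − 1)/8 = 0.09678; i = arccos(0.31109) = 71.875°.
sin r = sin 71.875°/1.332 = 0.71350; r = 45.520°.
D_min = 2·71.875° − 6·45.520° + 360° = 230.628°.
Rainbow angle = D_min − 180° = 50.628°.

50.6°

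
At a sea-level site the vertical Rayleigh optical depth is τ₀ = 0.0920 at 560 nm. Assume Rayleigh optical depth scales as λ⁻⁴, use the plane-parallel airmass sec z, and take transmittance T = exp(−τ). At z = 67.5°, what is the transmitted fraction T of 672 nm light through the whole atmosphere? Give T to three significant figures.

sec 67.5° = 2.6131.
τ = 0.0920 × (560/672)⁴ × 2.6131 = 0.0920 × 0.4823 × 2.6131 = 0.1159.
T = exp(−0.1159) = 0.8905.

0.891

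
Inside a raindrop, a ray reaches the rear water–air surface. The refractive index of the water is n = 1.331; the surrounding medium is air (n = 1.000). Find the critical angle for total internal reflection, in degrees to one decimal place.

sin θ_c = n_air / n = 1.000 / 1.331 = 0.7513.
θ_c = arcsin(0.7513) = 48.70°.

48.7°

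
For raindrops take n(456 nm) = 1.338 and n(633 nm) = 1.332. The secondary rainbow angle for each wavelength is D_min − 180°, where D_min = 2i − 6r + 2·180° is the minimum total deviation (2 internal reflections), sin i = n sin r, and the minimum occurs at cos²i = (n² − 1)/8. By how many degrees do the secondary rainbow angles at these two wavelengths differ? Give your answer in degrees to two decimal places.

At 456 nm (n = 1.338): cos²i = 0.09878 → i = 71.682°, r = 45.195°, D_min = 232.193°, rainbow angle = 52.193°.
At 633 nm (n = 1.332): cos²i = 0.09678 → i = 71.875°, r = 45.520°, D_min = 230.628°, rainbow angle = 50.628°.
Angular width = |52.193° − 50.628°| = 1.564°.

1.56°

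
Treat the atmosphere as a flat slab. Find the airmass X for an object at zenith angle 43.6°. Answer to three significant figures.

1.38

X = sec z = 1/cos 43.6° = 1/0.7242 = 1.3809.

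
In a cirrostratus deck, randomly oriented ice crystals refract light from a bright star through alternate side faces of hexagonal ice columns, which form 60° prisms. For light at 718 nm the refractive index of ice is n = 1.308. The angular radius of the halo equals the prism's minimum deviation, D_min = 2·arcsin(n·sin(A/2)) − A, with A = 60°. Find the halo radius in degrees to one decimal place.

21.7°

n·sin(A/2) = 1.308 × sin 30° = 1.308 × 0.5000 = 0.6540.
D_min = 2·arcsin(0.6540) − 60° = 2 × 40.844° − 60° = 21.688°.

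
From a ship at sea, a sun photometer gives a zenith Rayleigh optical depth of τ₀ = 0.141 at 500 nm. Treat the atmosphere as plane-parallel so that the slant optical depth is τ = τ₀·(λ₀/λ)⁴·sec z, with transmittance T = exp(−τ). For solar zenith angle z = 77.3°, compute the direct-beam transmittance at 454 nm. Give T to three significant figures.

sec 77.3° = 4.5486.
τ = 0.141 × (500/454)⁴ × 4.5486 = 0.141 × 1.4711 × 4.5486 = 0.9435.
T = exp(−0.9435) = 0.3893.

0.389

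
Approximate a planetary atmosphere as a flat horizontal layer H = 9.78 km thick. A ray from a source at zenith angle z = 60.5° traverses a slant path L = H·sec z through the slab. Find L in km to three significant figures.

19.9 km

sec z = 1/cos 60.5° = 2.0308.
L = 9.78 × 2.0308 = 19.861 km.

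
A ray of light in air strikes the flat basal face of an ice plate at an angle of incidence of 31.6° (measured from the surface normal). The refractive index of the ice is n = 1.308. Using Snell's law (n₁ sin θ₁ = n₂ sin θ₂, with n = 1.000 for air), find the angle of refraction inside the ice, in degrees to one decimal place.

23.6°

Snell: sin θ_r = sin θ_i / n = sin 31.6° / 1.308 = 0.5240 / 1.308 = 0.4006.
θ_r = arcsin(0.4006) = 23.62°.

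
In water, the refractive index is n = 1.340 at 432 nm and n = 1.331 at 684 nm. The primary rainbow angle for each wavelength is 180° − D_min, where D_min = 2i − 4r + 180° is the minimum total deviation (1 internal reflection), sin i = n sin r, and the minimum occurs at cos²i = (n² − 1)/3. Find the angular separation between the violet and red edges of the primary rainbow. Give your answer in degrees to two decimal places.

At 432 nm (n = 1.340): cos²i = 0.26520 → i = 59.004°, r = 39.770°, D_min = 138.929°, rainbow angle = 41.071°.
At 684 nm (n = 1.331): cos²i = 0.25719 → i = 59.527°, r = 40.356°, D_min = 137.630°, rainbow angle = 42.370°.
Angular width = |41.071° − 42.370°| = 1.299°.

1.30°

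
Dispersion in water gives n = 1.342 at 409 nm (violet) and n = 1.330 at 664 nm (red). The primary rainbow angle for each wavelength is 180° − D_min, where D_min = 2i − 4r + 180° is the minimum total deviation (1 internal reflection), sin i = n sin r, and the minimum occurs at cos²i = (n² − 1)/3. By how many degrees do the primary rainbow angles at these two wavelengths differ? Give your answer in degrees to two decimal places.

1.73°

At 409 nm (n = 1.342): cos²i = 0.26699 → i = 58.888°, r = 39.641°, D_min = 139.213°, rainbow angle = 40.787°.
At 664 nm (n = 1.330): cos²i = 0.25630 → i = 59.585°, r = 40.422°, D_min = 137.484°, rainbow angle = 42.516°.
Angular width = |40.787° − 42.516°| = 1.729°.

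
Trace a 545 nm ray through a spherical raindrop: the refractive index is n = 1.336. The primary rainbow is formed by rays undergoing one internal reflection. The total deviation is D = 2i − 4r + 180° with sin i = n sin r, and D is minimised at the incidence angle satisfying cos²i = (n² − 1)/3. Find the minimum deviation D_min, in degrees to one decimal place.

cos²i = (1.78490 − 1)/3 = 0.26163; i = arccos(0.51150) = 59.236°.
sin r = sin 59.236°/1.336 = 0.64318; r = 40.029°.
D_min = 2·59.236° − 4·40.029° + 180° = 138.356°.

138.4°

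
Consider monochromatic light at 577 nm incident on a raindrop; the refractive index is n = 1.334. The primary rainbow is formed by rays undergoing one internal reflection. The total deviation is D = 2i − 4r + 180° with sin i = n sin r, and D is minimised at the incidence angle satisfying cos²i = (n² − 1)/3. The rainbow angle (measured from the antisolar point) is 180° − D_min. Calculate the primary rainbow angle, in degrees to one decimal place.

cos²i = (1.77956 − 1)/3 = 0.25985; i = arccos(0.50976) = 59.352°.
sin r = sin 59.352°/1.334 = 0.64492; r = 40.159°.
D_min = 2·59.352° − 4·40.159° + 180° = 138.067°.
Rainbow angle = 180° − D_min = 41.933°.

41.9°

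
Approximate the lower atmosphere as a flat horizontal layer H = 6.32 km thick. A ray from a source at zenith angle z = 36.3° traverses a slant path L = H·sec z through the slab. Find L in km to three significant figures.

7.84 km

sec z = 1/cos 36.3° = 1.2408.
L = 6.32 × 1.2408 = 7.842 km.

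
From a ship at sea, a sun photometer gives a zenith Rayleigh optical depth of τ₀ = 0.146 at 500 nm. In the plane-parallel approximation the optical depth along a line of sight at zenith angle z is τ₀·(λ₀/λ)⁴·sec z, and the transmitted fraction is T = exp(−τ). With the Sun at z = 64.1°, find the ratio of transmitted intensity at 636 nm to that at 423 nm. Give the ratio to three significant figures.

1.69

Airmass: sec 64.1° = 2.2894.
τ(636 nm) = 0.146 × (500/636)⁴ × 2.2894 = 0.146 × 0.3820 × 2.2894 = 0.1277.
τ(423 nm) = 0.146 × (500/423)⁴ × 2.2894 = 0.146 × 1.9522 × 2.2894 = 0.6525.
T(636)/T(423) = exp(τ_B − τ_A) = exp(0.5248) = 1.6902.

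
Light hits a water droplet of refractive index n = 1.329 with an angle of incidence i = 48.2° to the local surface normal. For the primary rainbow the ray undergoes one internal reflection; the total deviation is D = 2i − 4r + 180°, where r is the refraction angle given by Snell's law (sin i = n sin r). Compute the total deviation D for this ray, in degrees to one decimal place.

139.9°

sin r = sin 48.2° / 1.329 = 0.7455/1.329 = 0.5609; r = 34.12°.
D = 2·48.2° − 4·34.12° + 180° = 96.40° − 136.48° + 180° = 139.92°.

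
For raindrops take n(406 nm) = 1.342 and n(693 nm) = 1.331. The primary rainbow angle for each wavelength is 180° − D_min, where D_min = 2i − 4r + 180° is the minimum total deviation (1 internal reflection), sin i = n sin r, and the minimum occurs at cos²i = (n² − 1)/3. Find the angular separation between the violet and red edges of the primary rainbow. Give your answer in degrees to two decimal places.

1.58°

At 406 nm (n = 1.342): cos²i = 0.26699 → i = 58.888°, r = 39.641°, D_min = 139.213°, rainbow angle = 40.787°.
At 693 nm (n = 1.331): cos²i = 0.25719 → i = 59.527°, r = 40.356°, D_min = 137.630°, rainbow angle = 42.370°.
Angular width = |40.787° − 42.370°| = 1.583°.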